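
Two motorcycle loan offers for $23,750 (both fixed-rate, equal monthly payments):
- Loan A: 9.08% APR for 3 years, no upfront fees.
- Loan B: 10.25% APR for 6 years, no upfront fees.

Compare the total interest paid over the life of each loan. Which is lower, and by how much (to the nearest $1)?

Loan A: at 9.08% the monthly rate is 0.0075667, so the payment is 23,750 × 0.0075667 / (1 − 1.0075667^−36) = $756.13.
Total interest on Loan A = 36 × $756.13 − $23,750 = $3,470.68.
Loan B: monthly rate = 10.25%/12 = 0.0085417; payment = 23,750 × 0.0085417 / (1 − (1+0.0085417)^−72) = $442.99.
Total interest on Loan B = 72 × $442.99 − $23,750 = $8,145.28.
Loan A is lower by $4,674.60.

Loan A by $4,675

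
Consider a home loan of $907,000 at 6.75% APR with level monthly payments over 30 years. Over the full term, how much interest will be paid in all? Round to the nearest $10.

$1,210,800

Monthly rate = 6.75%/12 = 0.0056250; payment = 907,000 × 0.0056250 / (1 − (1+0.0056250)^−360) = $5,882.78.
Total paid = 360 × $5,882.78 = $2,117,800.80; interest = $2,117,800.80 − $907,000 = $1,210,800.80.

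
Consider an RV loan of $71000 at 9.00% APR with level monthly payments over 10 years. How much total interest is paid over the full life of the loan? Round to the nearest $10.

Monthly rate = 9%/12 = 0.0075000; payment = 71,000 × 0.0075000 / (1 − (1+0.0075000)^−120) = $899.40.
Total paid = 120 × $899.40 = $107,928.00; interest = $107,928.00 − $71,000 = $36,928.00.

$36,930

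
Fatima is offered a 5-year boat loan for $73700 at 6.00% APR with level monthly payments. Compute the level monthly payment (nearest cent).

$1,424.83

At 6.00% the monthly rate is 0.0050000, so the payment is 73,700 × 0.0050000 / (1 − 1.0050000^−60) = $1,424.83.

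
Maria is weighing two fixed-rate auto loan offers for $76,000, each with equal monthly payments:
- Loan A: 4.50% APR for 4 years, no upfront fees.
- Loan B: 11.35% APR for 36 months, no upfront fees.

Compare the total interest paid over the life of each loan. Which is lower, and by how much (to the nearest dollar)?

Loan A: monthly rate = 4.5%/12 = 0.0037500; payment = 76,000 × 0.0037500 / (1 − (1+0.0037500)^−48) = $1,733.06.
Total interest on Loan A = 48 × $1,733.06 − $76,000 = $7,186.88.
Loan B: monthly rate = 11.35%/12 = 0.0094583; payment = 76,000 × 0.0094583 / (1 − (1+0.0094583)^−36) = $2,500.76.
Total interest on Loan B = 36 × $2,500.76 − $76,000 = $14,027.36.
Loan A is lower by $6,840.48.

Loan A by $6,840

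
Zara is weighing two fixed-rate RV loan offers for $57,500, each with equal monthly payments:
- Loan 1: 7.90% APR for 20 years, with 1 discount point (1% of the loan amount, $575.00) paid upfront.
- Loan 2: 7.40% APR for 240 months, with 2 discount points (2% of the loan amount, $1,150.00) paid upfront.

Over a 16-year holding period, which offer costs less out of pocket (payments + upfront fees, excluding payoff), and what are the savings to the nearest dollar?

Loan 1: monthly rate = 7.9%/12 = 0.0065833; payment = 57,500 × 0.0065833 / (1 − (1+0.0065833)^−240) = $477.38.
Loan 2: monthly rate = 7.4%/12 = 0.0061667; payment = 57,500 × 0.0061667 / (1 − (1+0.0061667)^−240) = $459.71.
Over 192 months: Loan 1 costs 192 × $477.38 + $575.00 = $92,231.96; Loan 2 costs 192 × $459.71 + $1,150.00 = $89,414.32.
Loan 2 is cheaper by $92,231.96 − $89,414.32 = $2,817.64.

Loan 2 by $2,818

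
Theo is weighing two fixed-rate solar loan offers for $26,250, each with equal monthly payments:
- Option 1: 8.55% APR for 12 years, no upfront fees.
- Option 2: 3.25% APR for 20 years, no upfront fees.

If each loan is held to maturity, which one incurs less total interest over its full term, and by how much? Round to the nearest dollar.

Option 1: at 8.55% the monthly rate is 0.0071250, so the payment is 26,250 × 0.0071250 / (1 − 1.0071250^−144) = $292.12.
Total interest on Option 1 = 144 × $292.12 − $26,250 = $15,815.28.
Option 2: monthly rate = 3.25%/12 = 0.0027083; payment = 26,250 × 0.0027083 / (1 − (1+0.0027083)^−240) = $148.89.
Total interest on Option 2 = 240 × $148.89 − $26,250 = $9,483.60.
Option 2 is lower by $6,331.68.

Option 2 by $6,332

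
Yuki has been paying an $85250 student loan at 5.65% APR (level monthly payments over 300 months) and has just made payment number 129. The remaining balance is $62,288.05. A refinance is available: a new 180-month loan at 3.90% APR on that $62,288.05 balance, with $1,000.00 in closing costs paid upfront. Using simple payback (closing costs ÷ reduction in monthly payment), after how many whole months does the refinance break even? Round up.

14 months

Current payment = 85,250 × 5.65%/12 / (1 − (1+0.0047083)^−300) = $531.17.
Refinanced payment = 62,288.05 × 0.0032500 / (1 − (1+0.0032500)^−180) = $457.62.
Monthly savings = $531.17 − $457.62 = $73.55.
Break-even = $1,000.00 / $73.55 = 13.60 → 14 months.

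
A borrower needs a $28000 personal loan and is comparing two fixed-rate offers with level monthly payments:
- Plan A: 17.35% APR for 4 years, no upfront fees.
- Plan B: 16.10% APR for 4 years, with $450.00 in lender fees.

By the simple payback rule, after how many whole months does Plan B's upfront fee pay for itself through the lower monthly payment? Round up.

25 months

Plan A: monthly rate = 17.35%/12 = 0.0144583; payment = 28,000 × 0.0144583 / (1 − (1+0.0144583)^−48) = $813.02.
Plan B: at 16.10% the monthly rate is 0.0134167, so the payment is 28,000 × 0.0134167 / (1 − 1.0134167^−48) = $794.96.
Monthly savings = $813.02 − $794.96 = $18.06.
Break-even = $450.00 / $18.06 = 24.92 → 25 months.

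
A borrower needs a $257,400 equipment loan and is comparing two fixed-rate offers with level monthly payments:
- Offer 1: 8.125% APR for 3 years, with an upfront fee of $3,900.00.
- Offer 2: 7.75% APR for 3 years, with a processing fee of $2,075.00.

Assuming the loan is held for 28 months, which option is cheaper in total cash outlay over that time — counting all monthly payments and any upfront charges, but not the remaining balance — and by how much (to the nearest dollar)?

Offer 2 by $3,071

Offer 1: at 8.125% the monthly rate is 0.0067708, so the payment is 257,400 × 0.0067708 / (1 − 1.0067708^−36) = $8,080.83.
Offer 2: at 7.75% the monthly rate is 0.0064583, so the payment is 257,400 × 0.0064583 / (1 − 1.0064583^−36) = $8,036.33.
Over 28 months: Offer 1 costs 28 × $8,080.83 + $3,900.00 = $230,163.24; Offer 2 costs 28 × $8,036.33 + $2,075.00 = $227,092.24.
Offer 2 is cheaper by $230,163.24 − $227,092.24 = $3,071.00.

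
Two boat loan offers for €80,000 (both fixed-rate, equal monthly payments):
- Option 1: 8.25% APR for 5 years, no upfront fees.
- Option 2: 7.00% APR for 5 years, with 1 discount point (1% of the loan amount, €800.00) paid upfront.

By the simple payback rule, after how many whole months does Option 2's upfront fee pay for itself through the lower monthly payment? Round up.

Option 1: at 8.25% the monthly rate is 0.0068750, so the payment is 80,000 × 0.0068750 / (1 − 1.0068750^−60) = €1,631.70.
Option 2: monthly rate = 7%/12 = 0.0058333; payment = 80,000 × 0.0058333 / (1 − (1+0.0058333)^−60) = €1,584.10.
Monthly savings = €1,631.70 − €1,584.10 = €47.60.
Break-even = €800.00 / €47.60 = 16.81 → 17 months.

17 months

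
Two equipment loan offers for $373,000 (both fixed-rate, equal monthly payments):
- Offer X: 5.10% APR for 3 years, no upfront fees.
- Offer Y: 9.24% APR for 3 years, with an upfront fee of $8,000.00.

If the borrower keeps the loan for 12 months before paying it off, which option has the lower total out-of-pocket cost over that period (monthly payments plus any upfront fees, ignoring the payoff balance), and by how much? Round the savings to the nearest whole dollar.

Offer X: monthly rate = 5.1%/12 = 0.0042500; payment = 373,000 × 0.0042500 / (1 − (1+0.0042500)^−36) = $11,195.90.
Offer Y: monthly rate = 9.24%/12 = 0.0077000; payment = 373,000 × 0.0077000 / (1 − (1+0.0077000)^−36) = $11,903.01.
Over 12 months: Offer X costs 12 × $11,195.90 = $134,350.80; Offer Y costs 12 × $11,903.01 + $8,000.00 = $150,836.12.
Offer X is cheaper by $150,836.12 − $134,350.80 = $16,485.32.

Offer X by $16,485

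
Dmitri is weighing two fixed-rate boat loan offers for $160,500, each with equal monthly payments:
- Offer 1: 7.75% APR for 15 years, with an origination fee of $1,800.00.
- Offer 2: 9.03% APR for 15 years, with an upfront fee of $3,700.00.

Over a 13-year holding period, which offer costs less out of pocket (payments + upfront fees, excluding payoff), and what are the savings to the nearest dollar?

Offer 1: at 7.75% the monthly rate is 0.0064583, so the payment is 160,500 × 0.0064583 / (1 − 1.0064583^−180) = $1,510.75.
Offer 2: at 9.03% the monthly rate is 0.0075250, so the payment is 160,500 × 0.0075250 / (1 − 1.0075250^−180) = $1,630.76.
Over 156 months: Offer 1 costs 156 × $1,510.75 + $1,800.00 = $237,477.00; Offer 2 costs 156 × $1,630.76 + $3,700.00 = $258,098.56.
Offer 1 is cheaper by $258,098.56 − $237,477.00 = $20,621.56.

Offer 1 by $20,622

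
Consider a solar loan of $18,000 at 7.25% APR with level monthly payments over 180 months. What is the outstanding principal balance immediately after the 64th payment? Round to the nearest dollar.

With monthly rate i = 7.25%/12 = 0.0060417, the balance after k of n payments is P · [(1+i)^n − (1+i)^k] / [(1+i)^n − 1].
(1+0.0060417)^180 = 2.95715606 and (1+0.0060417)^64 = 1.47035416, so the balance is 18,000 × (2.95715606 − 1.47035416) / (2.95715606 − 1) = $13,674.14.

$13,674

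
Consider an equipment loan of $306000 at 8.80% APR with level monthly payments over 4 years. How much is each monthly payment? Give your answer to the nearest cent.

At 8.80% the monthly rate is 0.0073333, so the payment is 306,000 × 0.0073333 / (1 − 1.0073333^−48) = $7,585.80.

$7,585.80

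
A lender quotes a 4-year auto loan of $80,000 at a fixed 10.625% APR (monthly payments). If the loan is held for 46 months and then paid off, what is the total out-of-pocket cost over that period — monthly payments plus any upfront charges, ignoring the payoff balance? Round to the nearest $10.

At 10.625% the monthly rate is 0.0088542, so the payment is 80,000 × 0.0088542 / (1 − 1.0088542^−48) = $2,053.10.
Total outlay = 46 × $2,053.10 = $94,442.60.

$94,440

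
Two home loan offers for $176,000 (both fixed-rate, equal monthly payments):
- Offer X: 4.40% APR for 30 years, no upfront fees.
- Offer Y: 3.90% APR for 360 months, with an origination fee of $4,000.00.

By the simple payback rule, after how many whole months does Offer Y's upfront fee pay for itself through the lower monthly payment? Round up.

79 months

Offer X: monthly rate = 4.4%/12 = 0.0036667; payment = 176,000 × 0.0036667 / (1 − (1+0.0036667)^−360) = $881.34.
Offer Y: at 3.90% the monthly rate is 0.0032500, so the payment is 176,000 × 0.0032500 / (1 − 1.0032500^−360) = $830.14.
Monthly savings = $881.34 − $830.14 = $51.20.
Break-even = $4,000.00 / $51.20 = 78.12 → 79 months.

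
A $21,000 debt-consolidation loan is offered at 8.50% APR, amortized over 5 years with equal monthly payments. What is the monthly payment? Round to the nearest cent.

Monthly rate = 8.5%/12 = 0.0070833; payment = 21,000 × 0.0070833 / (1 − (1+0.0070833)^−60) = $430.85.

$430.85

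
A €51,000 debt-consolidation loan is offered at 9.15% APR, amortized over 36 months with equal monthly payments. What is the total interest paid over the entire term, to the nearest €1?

At 9.15% the monthly rate is 0.0076250, so the payment is 51,000 × 0.0076250 / (1 − 1.0076250^−36) = €1,625.35.
Total paid = 36 × €1,625.35 = €58,512.60; interest = €58,512.60 − €51,000 = €7,512.60.

€7,513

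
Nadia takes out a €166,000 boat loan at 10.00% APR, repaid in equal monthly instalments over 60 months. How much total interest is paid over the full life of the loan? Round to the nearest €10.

€45,620

Monthly rate = 10%/12 = 0.0083333; payment = 166,000 × 0.0083333 / (1 − (1+0.0083333)^−60) = €3,527.01.
Total paid = 60 × €3,527.01 = €211,620.60; interest = €211,620.60 − €166,000 = €45,620.60.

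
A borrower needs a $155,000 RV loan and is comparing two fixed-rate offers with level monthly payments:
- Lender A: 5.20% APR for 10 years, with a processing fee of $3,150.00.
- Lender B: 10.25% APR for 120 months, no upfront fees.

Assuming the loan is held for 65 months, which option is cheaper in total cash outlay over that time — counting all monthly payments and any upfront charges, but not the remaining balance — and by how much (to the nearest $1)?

Lender A by $23,542

Lender A: monthly rate = 5.2%/12 = 0.0043333; payment = 155,000 × 0.0043333 / (1 − (1+0.0043333)^−120) = $1,659.21.
Lender B: at 10.25% the monthly rate is 0.0085417, so the payment is 155,000 × 0.0085417 / (1 − 1.0085417^−120) = $2,069.85.
Over 65 months: Lender A costs 65 × $1,659.21 + $3,150.00 = $110,998.65; Lender B costs 65 × $2,069.85 = $134,540.25.
Lender A is cheaper by $134,540.25 − $110,998.65 = $23,541.60.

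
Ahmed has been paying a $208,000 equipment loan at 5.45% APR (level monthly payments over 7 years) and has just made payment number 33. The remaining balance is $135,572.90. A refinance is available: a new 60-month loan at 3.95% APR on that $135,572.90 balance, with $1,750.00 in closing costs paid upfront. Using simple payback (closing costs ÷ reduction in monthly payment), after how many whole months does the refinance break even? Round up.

Current payment = 208,000 × 5.45%/12 / (1 − (1+0.0045417)^−84) = $2,984.04.
Refinanced payment = 135,572.90 × 0.0032917 / (1 − (1+0.0032917)^−60) = $2,493.72.
Monthly savings = $2,984.04 − $2,493.72 = $490.32.
Break-even = $1,750.00 / $490.32 = 3.57 → 4 months.

4 months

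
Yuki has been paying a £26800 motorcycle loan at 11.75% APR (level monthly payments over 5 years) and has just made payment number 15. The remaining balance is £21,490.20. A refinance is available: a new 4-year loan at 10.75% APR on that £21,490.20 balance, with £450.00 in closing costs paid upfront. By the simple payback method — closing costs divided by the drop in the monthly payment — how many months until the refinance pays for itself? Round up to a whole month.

Current payment = 26,800 × 11.75%/12 / (1 − (1+0.0097917)^−60) = £592.77.
Refinanced payment = 21,490.20 × 0.0089583 / (1 − (1+0.0089583)^−48) = £552.82.
Monthly savings = £592.77 − £552.82 = £39.95.
Break-even = £450.00 / £39.95 = 11.26 → 12 months.

12 months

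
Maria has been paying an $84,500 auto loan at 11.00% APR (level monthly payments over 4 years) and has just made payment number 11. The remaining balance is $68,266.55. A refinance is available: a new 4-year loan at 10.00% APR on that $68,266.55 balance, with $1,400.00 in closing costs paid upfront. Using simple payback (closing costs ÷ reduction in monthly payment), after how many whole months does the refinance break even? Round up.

4 months

Current payment = 84,500 × 11%/12 / (1 − (1+0.0091667)^−48) = $2,183.95.
Refinanced payment = 68,266.55 × 0.0083333 / (1 − (1+0.0083333)^−48) = $1,731.42.
Monthly savings = $2,183.95 − $1,731.42 = $452.53.
Break-even = $1,400.00 / $452.53 = 3.09 → 4 months.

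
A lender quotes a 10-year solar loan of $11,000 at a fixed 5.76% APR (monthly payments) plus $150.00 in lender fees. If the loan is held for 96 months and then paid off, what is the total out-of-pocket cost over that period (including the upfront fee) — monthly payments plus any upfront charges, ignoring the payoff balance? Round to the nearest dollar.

Monthly rate = 5.76%/12 = 0.0048000; payment = 11,000 × 0.0048000 / (1 − (1+0.0048000)^−120) = $120.80.
Total outlay = 96 × $120.80 + $150.00 = $11,746.80.

$11,747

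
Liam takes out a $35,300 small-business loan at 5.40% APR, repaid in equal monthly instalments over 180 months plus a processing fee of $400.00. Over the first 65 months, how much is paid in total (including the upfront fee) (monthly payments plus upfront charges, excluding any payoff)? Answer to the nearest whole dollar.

$19,026

At 5.40% the monthly rate is 0.0045000, so the payment is 35,300 × 0.0045000 / (1 − 1.0045000^−180) = $286.56.
Total outlay = 65 × $286.56 + $400.00 = $19,026.40.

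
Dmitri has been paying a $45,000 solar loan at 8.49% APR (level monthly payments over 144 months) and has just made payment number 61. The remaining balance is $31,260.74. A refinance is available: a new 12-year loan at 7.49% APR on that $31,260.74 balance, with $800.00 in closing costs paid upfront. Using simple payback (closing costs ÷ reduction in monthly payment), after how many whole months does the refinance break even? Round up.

5 months

Current payment = 45,000 × 8.49%/12 / (1 − (1+0.0070750)^−144) = $499.27.
Refinanced payment = 31,260.74 × 0.0062417 / (1 − (1+0.0062417)^−144) = $329.70.
Monthly savings = $499.27 − $329.70 = $169.57.
Break-even = $800.00 / $169.57 = 4.72 → 5 months.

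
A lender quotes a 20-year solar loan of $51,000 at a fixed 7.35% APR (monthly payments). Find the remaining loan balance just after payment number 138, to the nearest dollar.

With monthly rate i = 7.35%/12 = 0.0061250, the balance after k of n payments is P · [(1+i)^n − (1+i)^k] / [(1+i)^n − 1].
(1+0.0061250)^240 = 4.32977866 and (1+0.0061250)^138 = 2.32256445, so the balance is 51,000 × (4.32977866 − 2.32256445) / (4.32977866 − 1) = $30,743.16.

$30,743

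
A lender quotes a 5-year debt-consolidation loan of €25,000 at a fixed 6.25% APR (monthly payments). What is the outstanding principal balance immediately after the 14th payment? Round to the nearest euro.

With monthly rate i = 6.25%/12 = 0.0052083, the balance after k of n payments is P · [(1+i)^n − (1+i)^k] / [(1+i)^n − 1].
(1+0.0052083)^60 = 1.36572990 and (1+0.0052083)^14 = 1.07543737, so the balance is 25,000 × (1.36572990 − 1.07543737) / (1.36572990 − 1) = €19,843.37.

€19,843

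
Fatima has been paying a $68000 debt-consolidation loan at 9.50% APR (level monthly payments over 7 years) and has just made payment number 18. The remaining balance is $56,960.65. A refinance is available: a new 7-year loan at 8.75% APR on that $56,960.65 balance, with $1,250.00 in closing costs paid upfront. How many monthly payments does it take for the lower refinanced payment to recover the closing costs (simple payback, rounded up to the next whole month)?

Current payment = 68,000 × 9.5%/12 / (1 − (1+0.0079167)^−84) = $1,111.39.
Refinanced payment = 56,960.65 × 0.0072917 / (1 − (1+0.0072917)^−84) = $909.23.
Monthly savings = $1,111.39 − $909.23 = $202.16.
Break-even = $1,250.00 / $202.16 = 6.18 → 7 months.

7 months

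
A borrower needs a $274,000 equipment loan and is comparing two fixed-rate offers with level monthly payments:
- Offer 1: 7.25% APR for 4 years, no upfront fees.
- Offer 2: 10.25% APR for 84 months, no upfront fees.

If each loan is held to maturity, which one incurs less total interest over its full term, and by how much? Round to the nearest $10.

Offer 1: at 7.25% the monthly rate is 0.0060417, so the payment is 274,000 × 0.0060417 / (1 − 1.0060417^−48) = $6,593.10.
Total interest on Offer 1 = 48 × $6,593.10 − $274,000 = $42,468.80.
Offer 2: at 10.25% the monthly rate is 0.0085417, so the payment is 274,000 × 0.0085417 / (1 − 1.0085417^−84) = $4,584.20.
Total interest on Offer 2 = 84 × $4,584.20 − $274,000 = $111,072.80.
Offer 1 is lower by $68,604.00.

Offer 1 by $68,600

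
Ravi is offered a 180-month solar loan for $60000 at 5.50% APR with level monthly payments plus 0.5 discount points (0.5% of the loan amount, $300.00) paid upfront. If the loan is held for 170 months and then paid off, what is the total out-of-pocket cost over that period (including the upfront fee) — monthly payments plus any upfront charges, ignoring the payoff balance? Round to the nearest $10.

Monthly rate = 5.5%/12 = 0.0045833; payment = 60,000 × 0.0045833 / (1 − (1+0.0045833)^−180) = $490.25.
Total outlay = 170 × $490.25 + $300.00 = $83,642.50.

$83,640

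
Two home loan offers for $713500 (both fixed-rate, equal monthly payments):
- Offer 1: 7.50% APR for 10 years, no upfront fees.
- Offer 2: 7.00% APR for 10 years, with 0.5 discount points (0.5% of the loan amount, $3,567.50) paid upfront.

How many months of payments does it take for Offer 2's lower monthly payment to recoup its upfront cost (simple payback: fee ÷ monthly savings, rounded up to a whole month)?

20 months

Offer 1: monthly rate = 7.5%/12 = 0.0062500; payment = 713,500 × 0.0062500 / (1 − (1+0.0062500)^−120) = $8,469.37.
Offer 2: at 7.00% the monthly rate is 0.0058333, so the payment is 713,500 × 0.0058333 / (1 − 1.0058333^−120) = $8,284.34.
Monthly savings = $8,469.37 − $8,284.34 = $185.03.
Break-even = $3,567.50 / $185.03 = 19.28 → 20 months.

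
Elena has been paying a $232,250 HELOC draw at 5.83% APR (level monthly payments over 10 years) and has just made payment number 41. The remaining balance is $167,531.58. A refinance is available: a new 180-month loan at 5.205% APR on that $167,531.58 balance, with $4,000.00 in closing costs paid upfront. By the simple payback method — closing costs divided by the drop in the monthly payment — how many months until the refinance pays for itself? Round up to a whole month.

Current payment = 232,250 × 5.83%/12 / (1 − (1+0.0048583)^−120) = $2,558.67.
Refinanced payment = 167,531.58 × 0.0043375 / (1 − (1+0.0043375)^−180) = $1,342.79.
Monthly savings = $2,558.67 − $1,342.79 = $1,215.88.
Break-even = $4,000.00 / $1,215.88 = 3.29 → 4 months.

4 months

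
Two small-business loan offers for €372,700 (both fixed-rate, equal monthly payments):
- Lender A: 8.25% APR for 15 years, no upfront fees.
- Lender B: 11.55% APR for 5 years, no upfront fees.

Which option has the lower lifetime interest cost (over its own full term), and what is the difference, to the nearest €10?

Lender B by €158,470

Lender A: at 8.25% the monthly rate is 0.0068750, so the payment is 372,700 × 0.0068750 / (1 − 1.0068750^−180) = €3,615.71.
Total interest on Lender A = 180 × €3,615.71 − €372,700 = €278,127.80.
Lender B: at 11.55% the monthly rate is 0.0096250, so the payment is 372,700 × 0.0096250 / (1 − 1.0096250^−60) = €8,206.00.
Total interest on Lender B = 60 × €8,206.00 − €372,700 = €119,660.00.
Lender B is lower by €158,467.80.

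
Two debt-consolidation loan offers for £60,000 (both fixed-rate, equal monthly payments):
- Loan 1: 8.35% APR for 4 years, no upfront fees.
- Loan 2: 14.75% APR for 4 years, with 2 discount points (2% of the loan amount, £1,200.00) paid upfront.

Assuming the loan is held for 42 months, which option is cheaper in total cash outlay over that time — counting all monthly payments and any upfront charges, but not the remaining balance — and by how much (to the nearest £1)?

Loan 1: at 8.35% the monthly rate is 0.0069583, so the payment is 60,000 × 0.0069583 / (1 − 1.0069583^−48) = £1,474.65.
Loan 2: monthly rate = 14.75%/12 = 0.0122917; payment = 60,000 × 0.0122917 / (1 − (1+0.0122917)^−48) = £1,662.25.
Over 42 months: Loan 1 costs 42 × £1,474.65 = £61,935.30; Loan 2 costs 42 × £1,662.25 + £1,200.00 = £71,014.50.
Loan 1 is cheaper by £71,014.50 − £61,935.30 = £9,079.20.

Loan 1 by £9,079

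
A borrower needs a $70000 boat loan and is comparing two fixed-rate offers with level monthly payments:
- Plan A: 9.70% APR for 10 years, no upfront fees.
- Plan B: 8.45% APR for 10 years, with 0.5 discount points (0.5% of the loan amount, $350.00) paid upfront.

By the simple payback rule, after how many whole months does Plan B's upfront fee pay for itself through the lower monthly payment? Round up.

Plan A: monthly rate = 9.7%/12 = 0.0080833; payment = 70,000 × 0.0080833 / (1 − (1+0.0080833)^−120) = $913.47.
Plan B: monthly rate = 8.45%/12 = 0.0070417; payment = 70,000 × 0.0070417 / (1 − (1+0.0070417)^−120) = $866.03.
Monthly savings = $913.47 − $866.03 = $47.44.
Break-even = $350.00 / $47.44 = 7.38 → 8 months.

8 months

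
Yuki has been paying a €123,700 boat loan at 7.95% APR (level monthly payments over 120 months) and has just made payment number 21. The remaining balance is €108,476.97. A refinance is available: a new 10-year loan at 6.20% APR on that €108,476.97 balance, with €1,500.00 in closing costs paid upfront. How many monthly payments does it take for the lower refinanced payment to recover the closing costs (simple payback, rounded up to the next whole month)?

6 months

Current payment = 123,700 × 7.95%/12 / (1 − (1+0.0066250)^−120) = €1,497.56.
Refinanced payment = 108,476.97 × 0.0051667 / (1 − (1+0.0051667)^−120) = €1,215.24.
Monthly savings = €1,497.56 − €1,215.24 = €282.32.
Break-even = €1,500.00 / €282.32 = 5.31 → 6 months.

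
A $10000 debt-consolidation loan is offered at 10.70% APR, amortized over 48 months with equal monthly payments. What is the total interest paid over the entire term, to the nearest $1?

Monthly rate = 10.7%/12 = 0.0089167; payment = 10,000 × 0.0089167 / (1 − (1+0.0089167)^−48) = $257.00.
Total paid = 48 × $257.00 = $12,336.00; interest = $12,336.00 − $10,000 = $2,336.00.

$2,336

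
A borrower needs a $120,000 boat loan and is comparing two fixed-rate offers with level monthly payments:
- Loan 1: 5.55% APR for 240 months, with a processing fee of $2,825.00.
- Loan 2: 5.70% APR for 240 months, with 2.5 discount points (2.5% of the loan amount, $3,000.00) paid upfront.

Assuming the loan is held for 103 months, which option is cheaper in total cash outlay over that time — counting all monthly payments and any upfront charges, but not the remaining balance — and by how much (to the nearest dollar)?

Loan 1: at 5.55% the monthly rate is 0.0046250, so the payment is 120,000 × 0.0046250 / (1 − 1.0046250^−240) = $828.86.
Loan 2: at 5.70% the monthly rate is 0.0047500, so the payment is 120,000 × 0.0047500 / (1 − 1.0047500^−240) = $839.08.
Over 103 months: Loan 1 costs 103 × $828.86 + $2,825.00 = $88,197.58; Loan 2 costs 103 × $839.08 + $3,000.00 = $89,425.24.
Loan 1 is cheaper by $89,425.24 − $88,197.58 = $1,227.66.

Loan 1 by $1,228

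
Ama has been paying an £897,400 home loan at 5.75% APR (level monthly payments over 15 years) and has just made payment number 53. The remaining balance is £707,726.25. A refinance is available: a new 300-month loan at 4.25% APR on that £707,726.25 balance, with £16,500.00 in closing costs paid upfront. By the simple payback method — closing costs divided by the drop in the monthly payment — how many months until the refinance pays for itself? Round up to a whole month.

5 months

Current payment = 897,400 × 5.75%/12 / (1 − (1+0.0047917)^−180) = £7,452.10.
Refinanced payment = 707,726.25 × 0.0035417 / (1 − (1+0.0035417)^−300) = £3,834.02.
Monthly savings = £7,452.10 − £3,834.02 = £3,618.08.
Break-even = £16,500.00 / £3,618.08 = 4.56 → 5 months.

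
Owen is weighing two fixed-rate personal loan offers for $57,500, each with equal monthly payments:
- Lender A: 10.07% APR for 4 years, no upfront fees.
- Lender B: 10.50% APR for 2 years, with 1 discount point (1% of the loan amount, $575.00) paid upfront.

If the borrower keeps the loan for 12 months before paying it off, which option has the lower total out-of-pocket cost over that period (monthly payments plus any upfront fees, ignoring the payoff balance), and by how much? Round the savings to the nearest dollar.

Lender A by $15,051

Lender A: monthly rate = 10.07%/12 = 0.0083917; payment = 57,500 × 0.0083917 / (1 − (1+0.0083917)^−48) = $1,460.28.
Lender B: at 10.50% the monthly rate is 0.0087500, so the payment is 57,500 × 0.0087500 / (1 − 1.0087500^−24) = $2,666.62.
Over 12 months: Lender A costs 12 × $1,460.28 = $17,523.36; Lender B costs 12 × $2,666.62 + $575.00 = $32,574.44.
Lender A is cheaper by $32,574.44 − $17,523.36 = $15,051.08.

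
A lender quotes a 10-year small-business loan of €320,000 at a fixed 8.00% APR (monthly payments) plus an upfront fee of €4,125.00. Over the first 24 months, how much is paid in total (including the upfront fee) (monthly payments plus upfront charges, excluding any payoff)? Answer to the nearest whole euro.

At 8.00% the monthly rate is 0.0066667, so the payment is 320,000 × 0.0066667 / (1 − 1.0066667^−120) = €3,882.48.
Total outlay = 24 × €3,882.48 + €4,125.00 = €97,304.52.

€97,305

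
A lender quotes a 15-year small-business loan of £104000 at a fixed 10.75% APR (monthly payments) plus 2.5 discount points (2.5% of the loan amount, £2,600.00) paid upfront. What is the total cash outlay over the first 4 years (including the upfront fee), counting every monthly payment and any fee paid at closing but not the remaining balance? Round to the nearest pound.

Monthly rate = 10.75%/12 = 0.0089583; payment = 104,000 × 0.0089583 / (1 − (1+0.0089583)^−180) = £1,165.79.
Total outlay = 48 × £1,165.79 + £2,600.00 = £58,557.92.

£58,558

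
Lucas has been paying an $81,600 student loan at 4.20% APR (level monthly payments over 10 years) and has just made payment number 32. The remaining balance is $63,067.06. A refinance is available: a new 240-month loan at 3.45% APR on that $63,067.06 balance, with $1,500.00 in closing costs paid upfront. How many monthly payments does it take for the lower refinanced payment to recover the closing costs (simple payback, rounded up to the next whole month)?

4 months

Current payment = 81,600 × 4.2%/12 / (1 − (1+0.0035000)^−120) = $833.94.
Refinanced payment = 63,067.06 × 0.0028750 / (1 − (1+0.0028750)^−240) = $364.15.
Monthly savings = $833.94 − $364.15 = $469.79.
Break-even = $1,500.00 / $469.79 = 3.19 → 4 months.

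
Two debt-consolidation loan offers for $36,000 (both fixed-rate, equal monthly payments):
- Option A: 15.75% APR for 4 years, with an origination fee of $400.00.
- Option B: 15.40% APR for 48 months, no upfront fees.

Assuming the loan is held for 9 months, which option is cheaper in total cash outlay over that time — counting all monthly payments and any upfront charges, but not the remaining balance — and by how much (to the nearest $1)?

Option B by $458

Option A: at 15.75% the monthly rate is 0.0131250, so the payment is 36,000 × 0.0131250 / (1 − 1.0131250^−48) = $1,015.65.
Option B: monthly rate = 15.4%/12 = 0.0128333; payment = 36,000 × 0.0128333 / (1 − (1+0.0128333)^−48) = $1,009.22.
Over 9 months: Option A costs 9 × $1,015.65 + $400.00 = $9,540.85; Option B costs 9 × $1,009.22 = $9,082.98.
Option B is cheaper by $9,540.85 − $9,082.98 = $457.87.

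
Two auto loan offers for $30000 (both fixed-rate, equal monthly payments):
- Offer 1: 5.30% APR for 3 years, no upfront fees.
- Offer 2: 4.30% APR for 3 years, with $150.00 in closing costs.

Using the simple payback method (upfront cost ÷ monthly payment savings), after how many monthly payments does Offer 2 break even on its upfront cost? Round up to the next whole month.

Offer 1: monthly rate = 5.3%/12 = 0.0044167; payment = 30,000 × 0.0044167 / (1 − (1+0.0044167)^−36) = $903.17.
Offer 2: monthly rate = 4.3%/12 = 0.0035833; payment = 30,000 × 0.0035833 / (1 − (1+0.0035833)^−36) = $889.73.
Monthly savings = $903.17 − $889.73 = $13.44.
Break-even = $150.00 / $13.44 = 11.16 → 12 months.

12 months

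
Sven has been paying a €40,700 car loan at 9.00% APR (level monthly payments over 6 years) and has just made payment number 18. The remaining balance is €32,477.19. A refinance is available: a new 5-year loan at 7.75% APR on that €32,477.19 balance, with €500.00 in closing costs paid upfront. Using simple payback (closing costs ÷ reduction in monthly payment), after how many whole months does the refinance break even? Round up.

7 months

Current payment = 40,700 × 9%/12 / (1 − (1+0.0075000)^−72) = €733.64.
Refinanced payment = 32,477.19 × 0.0064583 / (1 − (1+0.0064583)^−60) = €654.64.
Monthly savings = €733.64 − €654.64 = €79.00.
Break-even = €500.00 / €79.00 = 6.33 → 7 months.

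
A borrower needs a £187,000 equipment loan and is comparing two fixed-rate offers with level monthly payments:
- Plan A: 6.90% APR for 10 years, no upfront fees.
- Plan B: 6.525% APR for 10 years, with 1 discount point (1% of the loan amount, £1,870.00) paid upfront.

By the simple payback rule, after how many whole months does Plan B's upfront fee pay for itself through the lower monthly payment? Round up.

Plan A: at 6.90% the monthly rate is 0.0057500, so the payment is 187,000 × 0.0057500 / (1 − 1.0057500^−120) = £2,161.60.
Plan B: at 6.525% the monthly rate is 0.0054375, so the payment is 187,000 × 0.0054375 / (1 − 1.0054375^−120) = £2,125.73.
Monthly savings = £2,161.60 − £2,125.73 = £35.87.
Break-even = £1,870.00 / £35.87 = 52.13 → 53 months.

53 months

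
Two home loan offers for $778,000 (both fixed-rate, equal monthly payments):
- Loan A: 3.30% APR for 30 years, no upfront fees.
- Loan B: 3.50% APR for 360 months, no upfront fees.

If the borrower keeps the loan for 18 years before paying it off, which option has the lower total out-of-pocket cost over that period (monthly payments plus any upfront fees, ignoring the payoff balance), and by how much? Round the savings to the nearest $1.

Loan A by $18,636

Loan A: at 3.30% the monthly rate is 0.0027500, so the payment is 778,000 × 0.0027500 / (1 − 1.0027500^−360) = $3,407.29.
Loan B: at 3.50% the monthly rate is 0.0029167, so the payment is 778,000 × 0.0029167 / (1 − 1.0029167^−360) = $3,493.57.
Over 216 months: Loan A costs 216 × $3,407.29 = $735,974.64; Loan B costs 216 × $3,493.57 = $754,611.12.
Loan A is cheaper by $754,611.12 − $735,974.64 = $18,636.48.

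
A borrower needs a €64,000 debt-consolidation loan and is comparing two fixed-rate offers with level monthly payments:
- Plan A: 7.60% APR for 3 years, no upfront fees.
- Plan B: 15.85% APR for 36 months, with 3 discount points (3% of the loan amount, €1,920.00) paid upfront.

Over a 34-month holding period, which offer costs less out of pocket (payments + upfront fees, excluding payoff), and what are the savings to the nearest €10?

Plan A: monthly rate = 7.6%/12 = 0.0063333; payment = 64,000 × 0.0063333 / (1 − (1+0.0063333)^−36) = €1,993.74.
Plan B: monthly rate = 15.85%/12 = 0.0132083; payment = 64,000 × 0.0132083 / (1 − (1+0.0132083)^−36) = €2,245.31.
Over 34 months: Plan A costs 34 × €1,993.74 = €67,787.16; Plan B costs 34 × €2,245.31 + €1,920.00 = €78,260.54.
Plan A is cheaper by €78,260.54 − €67,787.16 = €10,473.38.

Plan A by €10,470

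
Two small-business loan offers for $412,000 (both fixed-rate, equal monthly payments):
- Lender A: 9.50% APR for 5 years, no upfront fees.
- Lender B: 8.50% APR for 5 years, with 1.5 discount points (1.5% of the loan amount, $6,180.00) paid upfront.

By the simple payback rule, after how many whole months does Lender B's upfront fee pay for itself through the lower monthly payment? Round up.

31 months

Lender A: monthly rate = 9.5%/12 = 0.0079167; payment = 412,000 × 0.0079167 / (1 − (1+0.0079167)^−60) = $8,652.77.
Lender B: monthly rate = 8.5%/12 = 0.0070833; payment = 412,000 × 0.0070833 / (1 − (1+0.0070833)^−60) = $8,452.81.
Monthly savings = $8,652.77 − $8,452.81 = $199.96.
Break-even = $6,180.00 / $199.96 = 30.91 → 31 months.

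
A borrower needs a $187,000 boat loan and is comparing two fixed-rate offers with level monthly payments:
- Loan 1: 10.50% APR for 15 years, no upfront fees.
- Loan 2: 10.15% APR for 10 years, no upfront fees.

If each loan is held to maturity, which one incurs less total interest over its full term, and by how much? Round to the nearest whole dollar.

Loan 1: monthly rate = 10.5%/12 = 0.0087500; payment = 187,000 × 0.0087500 / (1 − (1+0.0087500)^−180) = $2,067.10.
Total interest on Loan 1 = 180 × $2,067.10 − $187,000 = $185,078.00.
Loan 2: monthly rate = 10.15%/12 = 0.0084583; payment = 187,000 × 0.0084583 / (1 − (1+0.0084583)^−120) = $2,486.78.
Total interest on Loan 2 = 120 × $2,486.78 − $187,000 = $111,413.60.
Loan 2 is lower by $73,664.40.

Loan 2 by $73,664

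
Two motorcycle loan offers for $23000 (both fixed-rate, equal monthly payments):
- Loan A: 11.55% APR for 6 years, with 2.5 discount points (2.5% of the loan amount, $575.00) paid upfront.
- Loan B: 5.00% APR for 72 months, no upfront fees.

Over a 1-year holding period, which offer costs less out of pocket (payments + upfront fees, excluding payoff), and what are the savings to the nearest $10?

Loan A: at 11.55% the monthly rate is 0.0096250, so the payment is 23,000 × 0.0096250 / (1 − 1.0096250^−72) = $444.29.
Loan B: monthly rate = 5%/12 = 0.0041667; payment = 23,000 × 0.0041667 / (1 − (1+0.0041667)^−72) = $370.41.
Over 12 months: Loan A costs 12 × $444.29 + $575.00 = $5,906.48; Loan B costs 12 × $370.41 = $4,444.92.
Loan B is cheaper by $5,906.48 − $4,444.92 = $1,461.56.

Loan B by $1,460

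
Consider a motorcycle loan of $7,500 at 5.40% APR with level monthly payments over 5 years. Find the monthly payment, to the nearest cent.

$142.91

Monthly rate = 5.4%/12 = 0.0045000; payment = 7,500 × 0.0045000 / (1 − (1+0.0045000)^−60) = $142.91.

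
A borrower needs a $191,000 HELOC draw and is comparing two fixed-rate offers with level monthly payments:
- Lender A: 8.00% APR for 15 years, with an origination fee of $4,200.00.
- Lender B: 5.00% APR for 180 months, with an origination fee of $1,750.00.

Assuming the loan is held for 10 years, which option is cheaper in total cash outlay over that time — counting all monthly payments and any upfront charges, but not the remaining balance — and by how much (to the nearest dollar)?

Lender A: monthly rate = 8%/12 = 0.0066667; payment = 191,000 × 0.0066667 / (1 − (1+0.0066667)^−180) = $1,825.30.
Lender B: at 5.00% the monthly rate is 0.0041667, so the payment is 191,000 × 0.0041667 / (1 − 1.0041667^−180) = $1,510.42.
Over 120 months: Lender A costs 120 × $1,825.30 + $4,200.00 = $223,236.00; Lender B costs 120 × $1,510.42 + $1,750.00 = $183,000.40.
Lender B is cheaper by $223,236.00 − $183,000.40 = $40,235.60.

Lender B by $40,236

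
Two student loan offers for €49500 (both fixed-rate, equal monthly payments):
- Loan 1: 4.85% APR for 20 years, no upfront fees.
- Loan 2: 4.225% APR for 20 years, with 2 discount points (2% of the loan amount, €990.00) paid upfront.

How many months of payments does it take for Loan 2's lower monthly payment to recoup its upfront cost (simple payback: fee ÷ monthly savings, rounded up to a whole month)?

60 months

Loan 1: monthly rate = 4.85%/12 = 0.0040417; payment = 49,500 × 0.0040417 / (1 − (1+0.0040417)^−240) = €322.59.
Loan 2: monthly rate = 4.225%/12 = 0.0035208; payment = 49,500 × 0.0035208 / (1 − (1+0.0035208)^−240) = €305.86.
Monthly savings = €322.59 − €305.86 = €16.73.
Break-even = €990.00 / €16.73 = 59.18 → 60 months.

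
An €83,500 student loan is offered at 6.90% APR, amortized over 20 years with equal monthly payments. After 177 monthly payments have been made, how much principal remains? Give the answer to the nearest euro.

With monthly rate i = 6.9%/12 = 0.0057500, the balance after k of n payments is P · [(1+i)^n − (1+i)^k] / [(1+i)^n − 1].
(1+0.0057500)^240 = 3.95922240 and (1+0.0057500)^177 = 2.75890852, so the balance is 83,500 × (3.95922240 − 2.75890852) / (3.95922240 − 1) = €33,869.10.

€33,869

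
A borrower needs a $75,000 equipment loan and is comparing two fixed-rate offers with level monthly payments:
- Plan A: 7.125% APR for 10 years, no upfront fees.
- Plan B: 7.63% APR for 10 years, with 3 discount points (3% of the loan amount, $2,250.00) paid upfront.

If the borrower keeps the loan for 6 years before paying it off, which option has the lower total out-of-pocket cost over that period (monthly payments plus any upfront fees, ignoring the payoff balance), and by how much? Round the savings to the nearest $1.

Plan A by $3,669

Plan A: at 7.125% the monthly rate is 0.0059375, so the payment is 75,000 × 0.0059375 / (1 − 1.0059375^−120) = $875.65.
Plan B: at 7.63% the monthly rate is 0.0063583, so the payment is 75,000 × 0.0063583 / (1 − 1.0063583^−120) = $895.36.
Over 72 months: Plan A costs 72 × $875.65 = $63,046.80; Plan B costs 72 × $895.36 + $2,250.00 = $66,715.92.
Plan A is cheaper by $66,715.92 − $63,046.80 = $3,669.12.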